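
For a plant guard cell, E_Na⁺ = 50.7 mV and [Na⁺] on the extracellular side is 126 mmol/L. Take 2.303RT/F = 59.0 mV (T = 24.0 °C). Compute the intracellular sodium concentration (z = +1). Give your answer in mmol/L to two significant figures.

17 mmol/L

Nernst: E = (59.0/1) · log₁₀([out]/[in]), so log₁₀([out]/[in]) = 50.7 × 1 / 59.0 = 0.8593.
[out]/[in] = 10^(0.8593) = 7.233.
[in] = 126 / 7.233 = 17.42 mmol/L.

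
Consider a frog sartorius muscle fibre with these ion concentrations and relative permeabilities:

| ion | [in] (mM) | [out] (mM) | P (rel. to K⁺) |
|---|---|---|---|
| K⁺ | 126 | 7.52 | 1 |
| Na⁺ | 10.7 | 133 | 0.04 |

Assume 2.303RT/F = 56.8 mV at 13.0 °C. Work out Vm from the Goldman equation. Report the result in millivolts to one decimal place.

Vm = 56.8 · log₁₀[(Σ P·[cation]ₒ + Σ P·[anion]ᵢ) / (Σ P·[cation]ᵢ + Σ P·[anion]ₒ)]
Numerator = 1×7.52 + 0.04×133 = 12.84
Denominator = 1×126 + 0.04×10.7 = 126.4
Vm = 56.8 · log₁₀(0.10156) = 56.8 × (-0.9933) = -56.42 mV

-56.4 mV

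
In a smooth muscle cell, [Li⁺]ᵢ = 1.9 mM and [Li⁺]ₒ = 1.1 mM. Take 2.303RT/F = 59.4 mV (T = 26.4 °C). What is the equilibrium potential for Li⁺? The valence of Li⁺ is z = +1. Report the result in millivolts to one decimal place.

-14.1 mV

E = (59.4/z) · log₁₀([Li⁺]_out/[Li⁺]_in) with z = +1.
= (59.4/1) · log₁₀(1.1/1.9) = 59.40 · log₁₀(0.5789)
= 59.40 · (-0.2374) = -14.10 mV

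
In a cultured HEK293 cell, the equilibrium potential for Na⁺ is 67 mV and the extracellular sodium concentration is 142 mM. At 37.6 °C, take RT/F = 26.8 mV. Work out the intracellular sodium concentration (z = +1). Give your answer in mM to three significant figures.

Nernst: E = (26.8/1) · ln([out]/[in]), so ln([out]/[in]) = 67.0 × 1 / 26.8 = 2.5000.
[out]/[in] = e^(2.5000) = 12.18.
[in] = 142 / 12.18 = 11.66 mM.

11.7 mM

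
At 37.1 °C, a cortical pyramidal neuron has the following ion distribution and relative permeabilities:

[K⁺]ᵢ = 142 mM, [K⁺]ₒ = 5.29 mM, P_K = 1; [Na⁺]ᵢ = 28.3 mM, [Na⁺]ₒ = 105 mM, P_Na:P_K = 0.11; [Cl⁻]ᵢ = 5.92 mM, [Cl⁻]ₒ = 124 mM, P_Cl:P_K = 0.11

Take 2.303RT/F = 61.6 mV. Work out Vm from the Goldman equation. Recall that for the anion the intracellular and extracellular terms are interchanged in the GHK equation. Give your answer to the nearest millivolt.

Vm = 61.6 · log₁₀[(Σ P·[cation]ₒ + Σ P·[anion]ᵢ) / (Σ P·[cation]ᵢ + Σ P·[anion]ₒ)]
Numerator = 1×5.29 + 0.11×105 + 0.11×5.92 = 17.49
Denominator = 1×142 + 0.11×28.3 + 0.11×124 = 158.8
Vm = 61.6 · log₁₀(0.11018) = 61.6 × (-0.9579) = -59.01 mV

-59 mV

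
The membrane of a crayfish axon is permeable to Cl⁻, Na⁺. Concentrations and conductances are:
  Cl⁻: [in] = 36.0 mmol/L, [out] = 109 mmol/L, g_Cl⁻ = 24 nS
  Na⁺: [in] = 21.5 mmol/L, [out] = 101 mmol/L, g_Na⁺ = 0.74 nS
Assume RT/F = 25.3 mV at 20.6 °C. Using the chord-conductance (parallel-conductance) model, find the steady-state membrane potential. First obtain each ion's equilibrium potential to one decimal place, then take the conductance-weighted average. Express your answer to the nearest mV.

-26 mV

E_Cl⁻ = (25.3/-1)·ln(109/36.0) = -28.0 mV
E_Na⁺ = (25.3/1)·ln(101/21.5) = 39.1 mV
Vm = (Σ gᵢEᵢ)/(Σ gᵢ) = (24·-28.0 + 0.74·39.1) / (24 + 0.74)
= -643.07 / 24.74 = -25.99 mV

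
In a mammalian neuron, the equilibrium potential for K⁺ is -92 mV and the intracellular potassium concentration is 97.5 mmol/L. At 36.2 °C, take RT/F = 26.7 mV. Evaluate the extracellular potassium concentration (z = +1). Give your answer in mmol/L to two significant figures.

Nernst: E = (26.7/1) · ln([out]/[in]), so ln([out]/[in]) = -92.0 × 1 / 26.7 = -3.4457.
[out]/[in] = e^(-3.4457) = 0.03188.
[out] = 0.03188 × 97.5 = 3.109 mmol/L.

3.1 mmol/L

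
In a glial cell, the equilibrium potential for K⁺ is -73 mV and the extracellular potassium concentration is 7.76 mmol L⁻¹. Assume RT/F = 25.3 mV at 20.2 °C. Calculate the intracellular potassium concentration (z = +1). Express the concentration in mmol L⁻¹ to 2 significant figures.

140 mmol L⁻¹

Nernst: E = (25.3/1) · ln([out]/[in]), so ln([out]/[in]) = -73.0 × 1 / 25.3 = -2.8854.
[out]/[in] = e^(-2.8854) = 0.05583.
[in] = 7.76 / 0.05583 = 139 mmol L⁻¹.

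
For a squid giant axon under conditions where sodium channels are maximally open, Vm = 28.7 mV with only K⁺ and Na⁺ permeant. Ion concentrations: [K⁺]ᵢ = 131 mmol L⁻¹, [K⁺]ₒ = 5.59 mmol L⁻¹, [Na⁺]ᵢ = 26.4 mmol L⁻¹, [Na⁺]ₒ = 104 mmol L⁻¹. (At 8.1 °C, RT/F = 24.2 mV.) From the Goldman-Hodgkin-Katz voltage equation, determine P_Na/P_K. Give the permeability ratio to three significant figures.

Let α = P_Na/P_K. GHK: Vm = 24.2·ln[(Kₒ + α·Naₒ)/(Kᵢ + α·Naᵢ)].
e^(Vm/24.2) = e^(28.7/24.2) = 3.2738
So 3.2738·(Kᵢ + α·Naᵢ) = Kₒ + α·Naₒ → α = (3.2738·131.0 − 5.59) / (104.0 − 3.2738·26.4)
α = (428.9 − 5.59) / (104.0 − 86.43) = 423.3/17.57 = 24.09

24.1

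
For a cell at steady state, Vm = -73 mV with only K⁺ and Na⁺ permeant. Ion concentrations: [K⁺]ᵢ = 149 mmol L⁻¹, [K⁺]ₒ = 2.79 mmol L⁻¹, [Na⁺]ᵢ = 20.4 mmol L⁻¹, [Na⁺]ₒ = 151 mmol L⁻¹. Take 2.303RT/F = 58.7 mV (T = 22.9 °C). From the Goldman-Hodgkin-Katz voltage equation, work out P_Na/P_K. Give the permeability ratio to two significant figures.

0.038

Let α = P_Na/P_K. GHK: Vm = 58.7·log₁₀[(Kₒ + α·Naₒ)/(Kᵢ + α·Naᵢ)].
10^(Vm/58.7) = 10^(-73.0/58.7) = 0.057067
So 0.057067·(Kᵢ + α·Naᵢ) = Kₒ + α·Naₒ → α = (0.057067·149.0 − 2.79) / (151.0 − 0.057067·20.4)
α = (8.503 − 2.79) / (151.0 − 1.164) = 5.713/149.8 = 0.03813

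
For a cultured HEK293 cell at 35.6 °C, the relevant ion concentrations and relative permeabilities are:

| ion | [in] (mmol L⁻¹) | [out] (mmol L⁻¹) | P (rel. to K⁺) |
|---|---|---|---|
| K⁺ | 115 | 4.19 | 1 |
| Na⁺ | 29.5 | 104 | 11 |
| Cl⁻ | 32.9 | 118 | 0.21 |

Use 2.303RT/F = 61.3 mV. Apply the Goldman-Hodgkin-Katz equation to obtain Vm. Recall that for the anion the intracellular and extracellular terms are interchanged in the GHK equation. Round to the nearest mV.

Vm = 61.3 · log₁₀[(Σ P·[cation]ₒ + Σ P·[anion]ᵢ) / (Σ P·[cation]ᵢ + Σ P·[anion]ₒ)]
Numerator = 1×4.19 + 11×104 + 0.21×32.9 = 1155
Denominator = 1×115 + 11×29.5 + 0.21×118 = 464.3
Vm = 61.3 · log₁₀(2.4879) = 61.3 × (0.3958) = 24.26 mV

24 mV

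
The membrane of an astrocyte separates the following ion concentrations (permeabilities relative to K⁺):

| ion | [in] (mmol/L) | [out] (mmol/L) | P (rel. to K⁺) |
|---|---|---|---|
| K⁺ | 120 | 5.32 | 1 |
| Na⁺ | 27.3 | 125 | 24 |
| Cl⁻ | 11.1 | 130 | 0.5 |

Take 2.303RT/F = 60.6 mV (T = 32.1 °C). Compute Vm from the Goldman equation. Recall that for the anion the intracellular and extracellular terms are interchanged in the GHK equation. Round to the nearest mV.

34 mV

Vm = 60.6 · log₁₀[(Σ P·[cation]ₒ + Σ P·[anion]ᵢ) / (Σ P·[cation]ᵢ + Σ P·[anion]ₒ)]
Numerator = 1×5.32 + 24×125 + 0.5×11.1 = 3011
Denominator = 1×120 + 24×27.3 + 0.5×130 = 840.2
Vm = 60.6 · log₁₀(3.5835) = 60.6 × (0.5543) = 33.59 mV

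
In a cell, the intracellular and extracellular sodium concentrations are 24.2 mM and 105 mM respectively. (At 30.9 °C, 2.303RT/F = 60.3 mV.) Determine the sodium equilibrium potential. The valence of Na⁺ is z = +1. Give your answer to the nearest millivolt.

E = (60.3/z) · log₁₀([Na⁺]_out/[Na⁺]_in) with z = +1.
= (60.3/1) · log₁₀(105/24.2) = 60.30 · log₁₀(4.339)
= 60.30 · (0.6374) = 38.43 mV

38 mV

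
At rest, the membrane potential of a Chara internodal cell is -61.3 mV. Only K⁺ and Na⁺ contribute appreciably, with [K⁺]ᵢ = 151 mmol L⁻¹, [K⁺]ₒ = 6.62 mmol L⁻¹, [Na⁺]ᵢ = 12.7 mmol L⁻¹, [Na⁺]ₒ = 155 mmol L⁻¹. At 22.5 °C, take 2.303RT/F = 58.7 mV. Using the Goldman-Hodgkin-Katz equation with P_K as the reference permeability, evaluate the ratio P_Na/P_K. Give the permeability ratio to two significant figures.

0.046

Let α = P_Na/P_K. GHK: Vm = 58.7·log₁₀[(Kₒ + α·Naₒ)/(Kᵢ + α·Naᵢ)].
10^(Vm/58.7) = 10^(-61.3/58.7) = 0.090304
So 0.090304·(Kᵢ + α·Naᵢ) = Kₒ + α·Naₒ → α = (0.090304·151.0 − 6.62) / (155.0 − 0.090304·12.7)
α = (13.64 − 6.62) / (155.0 − 1.147) = 7.016/153.9 = 0.0456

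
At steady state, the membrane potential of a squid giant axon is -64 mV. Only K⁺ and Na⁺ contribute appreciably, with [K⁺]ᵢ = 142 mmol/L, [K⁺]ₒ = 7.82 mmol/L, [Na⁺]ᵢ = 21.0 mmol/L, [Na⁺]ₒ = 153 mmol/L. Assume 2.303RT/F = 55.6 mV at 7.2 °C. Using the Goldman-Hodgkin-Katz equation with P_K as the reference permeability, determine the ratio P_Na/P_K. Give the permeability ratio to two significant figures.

0.015

Let α = P_Na/P_K. GHK: Vm = 55.6·log₁₀[(Kₒ + α·Naₒ)/(Kᵢ + α·Naᵢ)].
10^(Vm/55.6) = 10^(-64.0/55.6) = 0.070619
So 0.070619·(Kᵢ + α·Naᵢ) = Kₒ + α·Naₒ → α = (0.070619·142.0 − 7.82) / (153.0 − 0.070619·21.0)
α = (10.03 − 7.82) / (153.0 − 1.483) = 2.208/151.5 = 0.01457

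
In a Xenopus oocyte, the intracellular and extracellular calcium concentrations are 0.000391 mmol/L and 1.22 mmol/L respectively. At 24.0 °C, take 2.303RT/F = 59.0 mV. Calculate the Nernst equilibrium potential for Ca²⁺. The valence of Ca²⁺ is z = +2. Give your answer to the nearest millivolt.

103 mV

E = (59.0/z) · log₁₀([Ca²⁺]_out/[Ca²⁺]_in) with z = +2.
= (59.0/2) · log₁₀(1.22/0.000391) = 29.50 · log₁₀(3120)
= 29.50 · (3.4942) = 103.08 mV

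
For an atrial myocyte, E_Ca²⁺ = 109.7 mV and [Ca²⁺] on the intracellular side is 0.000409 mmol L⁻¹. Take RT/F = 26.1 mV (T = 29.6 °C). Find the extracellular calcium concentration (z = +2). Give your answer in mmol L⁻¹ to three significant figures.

Nernst: E = (26.1/2) · ln([out]/[in]), so ln([out]/[in]) = 109.7 × 2 / 26.1 = 8.4061.
[out]/[in] = e^(8.4061) = 4474.
[out] = 4474 × 0.000409 = 1.83 mmol L⁻¹.

1.83 mmol L⁻¹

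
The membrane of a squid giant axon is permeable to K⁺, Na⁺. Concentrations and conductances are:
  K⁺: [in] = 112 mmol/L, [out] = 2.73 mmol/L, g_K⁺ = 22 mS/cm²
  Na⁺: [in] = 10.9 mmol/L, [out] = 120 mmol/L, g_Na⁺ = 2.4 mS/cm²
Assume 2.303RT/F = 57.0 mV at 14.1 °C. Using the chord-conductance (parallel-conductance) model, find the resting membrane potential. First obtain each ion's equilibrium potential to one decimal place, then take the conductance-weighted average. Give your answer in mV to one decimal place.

-77.0 mV

E_K⁺ = (57.0/1)·log₁₀(2.73/112) = -91.9 mV
E_Na⁺ = (57.0/1)·log₁₀(120/10.9) = 59.4 mV
Vm = (Σ gᵢEᵢ)/(Σ gᵢ) = (22·-91.9 + 2.4·59.4) / (22 + 2.4)
= -1879.24 / 24.4 = -77.02 mV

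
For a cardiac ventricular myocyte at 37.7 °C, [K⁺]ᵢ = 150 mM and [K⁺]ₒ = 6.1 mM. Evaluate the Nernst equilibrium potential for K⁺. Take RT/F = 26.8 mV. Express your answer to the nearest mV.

-86 mV

E = (26.8/z) · ln([K⁺]_out/[K⁺]_in) with z = +1.
= (26.8/1) · ln(6.1/150) = 26.80 · ln(0.04067)
= 26.80 · (-3.2023) = -85.82 mV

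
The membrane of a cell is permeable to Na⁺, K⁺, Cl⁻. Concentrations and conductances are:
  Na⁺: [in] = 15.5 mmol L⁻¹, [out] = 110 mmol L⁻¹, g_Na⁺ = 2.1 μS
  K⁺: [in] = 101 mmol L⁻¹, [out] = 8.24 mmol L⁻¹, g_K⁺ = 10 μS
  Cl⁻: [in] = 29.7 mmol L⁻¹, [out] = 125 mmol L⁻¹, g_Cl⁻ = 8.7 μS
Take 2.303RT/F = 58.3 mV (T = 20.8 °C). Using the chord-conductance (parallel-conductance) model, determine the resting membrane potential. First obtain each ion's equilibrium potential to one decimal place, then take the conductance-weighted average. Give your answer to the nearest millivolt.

E_Na⁺ = (58.3/1)·log₁₀(110/15.5) = 49.6 mV
E_K⁺ = (58.3/1)·log₁₀(8.24/101) = -63.5 mV
E_Cl⁻ = (58.3/-1)·log₁₀(125/29.7) = -36.4 mV
Vm = (Σ gᵢEᵢ)/(Σ gᵢ) = (2.1·49.6 + 10·-63.5 + 8.7·-36.4) / (2.1 + 10 + 8.7)
= -847.52 / 20.8 = -40.75 mV

-41 mV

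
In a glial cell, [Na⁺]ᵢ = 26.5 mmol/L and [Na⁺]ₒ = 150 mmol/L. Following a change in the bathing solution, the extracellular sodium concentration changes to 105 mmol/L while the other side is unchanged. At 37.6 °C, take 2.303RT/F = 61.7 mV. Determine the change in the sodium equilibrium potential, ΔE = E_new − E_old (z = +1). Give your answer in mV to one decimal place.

-9.6 mV

E_old = (61.7/1)·log₁₀(150/26.5) = 46.45 mV
E_new = (61.7/1)·log₁₀(105/26.5) = 36.89 mV
ΔE = 36.89 − (46.45) = -9.56 mV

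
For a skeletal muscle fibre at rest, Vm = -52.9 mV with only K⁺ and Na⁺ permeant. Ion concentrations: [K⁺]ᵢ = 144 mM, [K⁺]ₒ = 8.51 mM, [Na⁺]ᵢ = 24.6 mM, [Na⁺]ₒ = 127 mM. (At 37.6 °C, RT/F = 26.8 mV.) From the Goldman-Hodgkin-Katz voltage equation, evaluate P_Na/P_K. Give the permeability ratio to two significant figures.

0.093

Let α = P_Na/P_K. GHK: Vm = 26.8·ln[(Kₒ + α·Naₒ)/(Kᵢ + α·Naᵢ)].
e^(Vm/26.8) = e^(-52.9/26.8) = 0.13892
So 0.13892·(Kᵢ + α·Naᵢ) = Kₒ + α·Naₒ → α = (0.13892·144.0 − 8.51) / (127.0 − 0.13892·24.6)
α = (20 − 8.51) / (127.0 − 3.417) = 11.49/123.6 = 0.09301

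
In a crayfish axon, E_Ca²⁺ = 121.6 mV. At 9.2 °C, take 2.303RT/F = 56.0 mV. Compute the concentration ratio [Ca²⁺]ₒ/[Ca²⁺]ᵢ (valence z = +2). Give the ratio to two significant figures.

22000

log₁₀([out]/[in]) = E·z/(56.0) = 121.6 × 2 / 56.0 = 4.3429
[out]/[in] = 10^(4.3429) = 2.202e+04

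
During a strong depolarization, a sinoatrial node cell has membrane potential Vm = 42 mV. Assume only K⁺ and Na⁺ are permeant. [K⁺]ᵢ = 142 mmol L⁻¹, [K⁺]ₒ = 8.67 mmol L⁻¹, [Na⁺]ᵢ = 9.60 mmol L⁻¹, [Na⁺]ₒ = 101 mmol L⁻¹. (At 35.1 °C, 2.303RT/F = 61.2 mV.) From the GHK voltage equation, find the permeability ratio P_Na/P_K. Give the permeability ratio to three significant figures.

Let α = P_Na/P_K. GHK: Vm = 61.2·log₁₀[(Kₒ + α·Naₒ)/(Kᵢ + α·Naᵢ)].
10^(Vm/61.2) = 10^(42.0/61.2) = 4.856
So 4.856·(Kᵢ + α·Naᵢ) = Kₒ + α·Naₒ → α = (4.856·142.0 − 8.67) / (101.0 − 4.856·9.6)
α = (689.5 − 8.67) / (101.0 − 46.62) = 680.9/54.38 = 12.52

12.5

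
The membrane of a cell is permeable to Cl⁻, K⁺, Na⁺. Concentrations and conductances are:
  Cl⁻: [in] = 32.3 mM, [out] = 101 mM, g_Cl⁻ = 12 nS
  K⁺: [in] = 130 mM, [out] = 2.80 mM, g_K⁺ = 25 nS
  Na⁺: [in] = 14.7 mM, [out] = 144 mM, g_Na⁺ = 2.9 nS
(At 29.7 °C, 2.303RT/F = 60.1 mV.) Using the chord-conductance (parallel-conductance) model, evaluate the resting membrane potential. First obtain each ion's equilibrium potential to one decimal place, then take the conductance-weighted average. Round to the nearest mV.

E_Cl⁻ = (60.1/-1)·log₁₀(101/32.3) = -29.8 mV
E_K⁺ = (60.1/1)·log₁₀(2.80/130) = -100.2 mV
E_Na⁺ = (60.1/1)·log₁₀(144/14.7) = 59.6 mV
Vm = (Σ gᵢEᵢ)/(Σ gᵢ) = (12·-29.8 + 25·-100.2 + 2.9·59.6) / (12 + 25 + 2.9)
= -2689.76 / 39.9 = -67.41 mV

-67 mV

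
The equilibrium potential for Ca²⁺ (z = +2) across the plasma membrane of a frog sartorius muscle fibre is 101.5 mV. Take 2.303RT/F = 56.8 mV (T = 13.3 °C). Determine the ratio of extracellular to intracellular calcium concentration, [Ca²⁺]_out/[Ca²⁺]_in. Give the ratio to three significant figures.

3750

log₁₀([out]/[in]) = E·z/(56.8) = 101.5 × 2 / 56.8 = 3.5739
[out]/[in] = 10^(3.5739) = 3749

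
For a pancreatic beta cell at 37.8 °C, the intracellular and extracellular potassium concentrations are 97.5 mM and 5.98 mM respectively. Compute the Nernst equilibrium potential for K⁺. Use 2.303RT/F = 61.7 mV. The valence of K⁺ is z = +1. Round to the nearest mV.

E = (61.7/z) · log₁₀([K⁺]_out/[K⁺]_in) with z = +1.
= (61.7/1) · log₁₀(5.98/97.5) = 61.70 · log₁₀(0.06133)
= 61.70 · (-1.2123) = -74.80 mV

-75 mV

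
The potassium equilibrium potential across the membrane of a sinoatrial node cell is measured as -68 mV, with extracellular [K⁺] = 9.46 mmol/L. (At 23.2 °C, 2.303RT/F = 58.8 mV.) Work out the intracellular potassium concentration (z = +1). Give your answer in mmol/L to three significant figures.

136 mmol/L

Nernst: E = (58.8/1) · log₁₀([out]/[in]), so log₁₀([out]/[in]) = -68.0 × 1 / 58.8 = -1.1565.
[out]/[in] = 10^(-1.1565) = 0.06975.
[in] = 9.46 / 0.06975 = 135.6 mmol/L.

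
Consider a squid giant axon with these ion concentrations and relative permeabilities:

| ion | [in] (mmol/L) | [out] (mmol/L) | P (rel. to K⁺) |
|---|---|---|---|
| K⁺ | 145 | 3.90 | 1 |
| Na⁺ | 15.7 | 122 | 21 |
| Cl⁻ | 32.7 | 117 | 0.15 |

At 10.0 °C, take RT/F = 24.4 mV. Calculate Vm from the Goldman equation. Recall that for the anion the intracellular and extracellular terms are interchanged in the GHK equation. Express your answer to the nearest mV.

Vm = 24.4 · ln[(Σ P·[cation]ₒ + Σ P·[anion]ᵢ) / (Σ P·[cation]ᵢ + Σ P·[anion]ₒ)]
Numerator = 1×3.90 + 21×122 + 0.15×32.7 = 2571
Denominator = 1×145 + 21×15.7 + 0.15×117 = 492.2
Vm = 24.4 · ln(5.2226) = 24.4 × (1.6530) = 40.33 mV

40 mV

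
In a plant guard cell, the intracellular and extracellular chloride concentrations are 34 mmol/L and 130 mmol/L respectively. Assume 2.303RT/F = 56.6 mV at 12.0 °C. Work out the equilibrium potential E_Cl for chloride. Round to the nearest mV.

-33 mV

E = (56.6/z) · log₁₀([Cl⁻]_out/[Cl⁻]_in) with z = -1.
For an anion, dividing by z = -1 reverses the sign.
= (56.6/-1) · log₁₀(130/34) = -56.60 · log₁₀(3.824)
= -56.60 · (0.5825) = -32.97 mV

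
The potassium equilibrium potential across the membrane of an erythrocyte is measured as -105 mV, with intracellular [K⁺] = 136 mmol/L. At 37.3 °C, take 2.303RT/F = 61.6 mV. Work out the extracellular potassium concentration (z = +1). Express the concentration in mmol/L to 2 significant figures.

2.7 mmol/L

Nernst: E = (61.6/1) · log₁₀([out]/[in]), so log₁₀([out]/[in]) = -105.0 × 1 / 61.6 = -1.7045.
[out]/[in] = 10^(-1.7045) = 0.01974.
[out] = 0.01974 × 136 = 2.685 mmol/L.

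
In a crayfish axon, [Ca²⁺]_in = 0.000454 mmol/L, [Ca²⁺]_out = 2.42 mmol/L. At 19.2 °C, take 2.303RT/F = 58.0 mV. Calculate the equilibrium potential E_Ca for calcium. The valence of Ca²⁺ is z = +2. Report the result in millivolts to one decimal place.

E = (58.0/z) · log₁₀([Ca²⁺]_out/[Ca²⁺]_in) with z = +2.
= (58.0/2) · log₁₀(2.42/0.000454) = 29.00 · log₁₀(5330)
= 29.00 · (3.7268) = 108.08 mV

108.1 mV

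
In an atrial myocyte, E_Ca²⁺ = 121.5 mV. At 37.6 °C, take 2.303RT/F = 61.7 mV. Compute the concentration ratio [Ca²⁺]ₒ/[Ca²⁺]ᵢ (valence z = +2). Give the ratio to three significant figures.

log₁₀([out]/[in]) = E·z/(61.7) = 121.5 × 2 / 61.7 = 3.9384
[out]/[in] = 10^(3.9384) = 8678

8680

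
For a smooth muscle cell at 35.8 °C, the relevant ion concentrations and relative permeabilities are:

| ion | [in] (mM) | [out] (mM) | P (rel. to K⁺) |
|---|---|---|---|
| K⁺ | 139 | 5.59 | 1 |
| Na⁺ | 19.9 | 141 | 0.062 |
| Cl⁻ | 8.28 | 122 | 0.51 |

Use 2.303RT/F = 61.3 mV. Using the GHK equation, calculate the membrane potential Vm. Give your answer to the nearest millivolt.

Vm = 61.3 · log₁₀[(Σ P·[cation]ₒ + Σ P·[anion]ᵢ) / (Σ P·[cation]ᵢ + Σ P·[anion]ₒ)]
Numerator = 1×5.59 + 0.062×141 + 0.51×8.28 = 18.55
Denominator = 1×139 + 0.062×19.9 + 0.51×122 = 202.5
Vm = 61.3 · log₁₀(0.09165) = 61.3 × (-1.0379) = -63.62 mV

-64 mV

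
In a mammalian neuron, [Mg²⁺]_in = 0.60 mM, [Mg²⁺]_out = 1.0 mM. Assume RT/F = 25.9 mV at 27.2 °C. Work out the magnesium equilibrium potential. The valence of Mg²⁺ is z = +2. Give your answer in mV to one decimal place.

6.6 mV

E = (25.9/z) · ln([Mg²⁺]_out/[Mg²⁺]_in) with z = +2.
= (25.9/2) · ln(1.0/0.60) = 12.95 · ln(1.667)
= 12.95 · (0.5108) = 6.62 mV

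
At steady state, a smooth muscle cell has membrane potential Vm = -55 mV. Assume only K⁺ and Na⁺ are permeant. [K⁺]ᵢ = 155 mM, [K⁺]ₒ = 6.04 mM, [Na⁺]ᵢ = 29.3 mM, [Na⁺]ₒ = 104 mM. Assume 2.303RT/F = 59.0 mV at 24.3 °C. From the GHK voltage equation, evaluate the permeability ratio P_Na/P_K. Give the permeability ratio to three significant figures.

0.120

Let α = P_Na/P_K. GHK: Vm = 59.0·log₁₀[(Kₒ + α·Naₒ)/(Kᵢ + α·Naᵢ)].
10^(Vm/59.0) = 10^(-55.0/59.0) = 0.1169
So 0.1169·(Kᵢ + α·Naᵢ) = Kₒ + α·Naₒ → α = (0.1169·155.0 − 6.04) / (104.0 − 0.1169·29.3)
α = (18.12 − 6.04) / (104.0 − 3.425) = 12.08/100.6 = 0.1201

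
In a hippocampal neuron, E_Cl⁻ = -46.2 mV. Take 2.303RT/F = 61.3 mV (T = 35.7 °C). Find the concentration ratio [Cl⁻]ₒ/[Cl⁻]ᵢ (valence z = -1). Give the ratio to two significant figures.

5.7

log₁₀([out]/[in]) = E·z/(61.3) = -46.2 × -1 / 61.3 = 0.7537
[out]/[in] = 10^(0.7537) = 5.671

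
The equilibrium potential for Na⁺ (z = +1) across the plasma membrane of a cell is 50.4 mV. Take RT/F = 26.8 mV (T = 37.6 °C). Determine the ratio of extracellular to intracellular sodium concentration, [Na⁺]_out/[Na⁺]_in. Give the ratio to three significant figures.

ln([out]/[in]) = E·z/(26.8) = 50.4 × 1 / 26.8 = 1.8806
[out]/[in] = e^(1.8806) = 6.557

6.56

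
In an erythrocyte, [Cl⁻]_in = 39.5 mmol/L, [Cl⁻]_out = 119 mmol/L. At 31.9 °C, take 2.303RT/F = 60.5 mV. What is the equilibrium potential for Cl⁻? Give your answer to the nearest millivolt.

-29 mV

E = (60.5/z) · log₁₀([Cl⁻]_out/[Cl⁻]_in) with z = -1.
For an anion, dividing by z = -1 reverses the sign.
= (60.5/-1) · log₁₀(119/39.5) = -60.50 · log₁₀(3.013)
= -60.50 · (0.4789) = -28.98 mV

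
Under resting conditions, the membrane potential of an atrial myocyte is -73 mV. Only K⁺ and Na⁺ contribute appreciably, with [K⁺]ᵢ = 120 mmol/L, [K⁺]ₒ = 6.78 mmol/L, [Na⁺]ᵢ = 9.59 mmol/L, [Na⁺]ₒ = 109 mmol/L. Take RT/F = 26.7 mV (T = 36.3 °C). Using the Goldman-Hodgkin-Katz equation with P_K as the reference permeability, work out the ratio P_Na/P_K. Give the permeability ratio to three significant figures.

Let α = P_Na/P_K. GHK: Vm = 26.7·ln[(Kₒ + α·Naₒ)/(Kᵢ + α·Naᵢ)].
e^(Vm/26.7) = e^(-73.0/26.7) = 0.064954
So 0.064954·(Kᵢ + α·Naᵢ) = Kₒ + α·Naₒ → α = (0.064954·120.0 − 6.78) / (109.0 − 0.064954·9.59)
α = (7.794 − 6.78) / (109.0 − 0.6229) = 1.014/108.4 = 0.00936

0.00936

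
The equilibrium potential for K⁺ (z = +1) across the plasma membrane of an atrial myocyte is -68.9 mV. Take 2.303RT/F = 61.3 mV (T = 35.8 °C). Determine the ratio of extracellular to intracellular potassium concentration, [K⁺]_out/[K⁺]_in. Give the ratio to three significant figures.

0.0752

log₁₀([out]/[in]) = E·z/(61.3) = -68.9 × 1 / 61.3 = -1.1240
[out]/[in] = 10^(-1.1240) = 0.07517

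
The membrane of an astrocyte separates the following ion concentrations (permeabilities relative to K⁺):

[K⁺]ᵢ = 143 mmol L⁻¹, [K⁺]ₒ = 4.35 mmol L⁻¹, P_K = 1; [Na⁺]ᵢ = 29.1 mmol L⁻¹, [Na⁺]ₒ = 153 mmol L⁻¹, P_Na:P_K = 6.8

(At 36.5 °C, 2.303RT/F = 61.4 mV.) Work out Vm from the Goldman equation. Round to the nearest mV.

30 mV

Vm = 61.4 · log₁₀[(Σ P·[cation]ₒ + Σ P·[anion]ᵢ) / (Σ P·[cation]ᵢ + Σ P·[anion]ₒ)]
Numerator = 1×4.35 + 6.8×153 = 1045
Denominator = 1×143 + 6.8×29.1 = 340.9
Vm = 61.4 · log₁₀(3.0649) = 61.4 × (0.4864) = 29.87 mV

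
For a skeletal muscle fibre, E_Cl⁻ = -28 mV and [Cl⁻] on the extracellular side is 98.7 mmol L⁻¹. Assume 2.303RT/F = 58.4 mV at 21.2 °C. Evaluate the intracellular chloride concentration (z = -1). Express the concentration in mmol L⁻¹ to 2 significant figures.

33 mmol L⁻¹

Nernst: E = (58.4/-1) · log₁₀([out]/[in]), so log₁₀([out]/[in]) = -28.0 × -1 / 58.4 = 0.4795.
[out]/[in] = 10^(0.4795) = 3.016.
[in] = 98.7 / 3.016 = 32.72 mmol L⁻¹.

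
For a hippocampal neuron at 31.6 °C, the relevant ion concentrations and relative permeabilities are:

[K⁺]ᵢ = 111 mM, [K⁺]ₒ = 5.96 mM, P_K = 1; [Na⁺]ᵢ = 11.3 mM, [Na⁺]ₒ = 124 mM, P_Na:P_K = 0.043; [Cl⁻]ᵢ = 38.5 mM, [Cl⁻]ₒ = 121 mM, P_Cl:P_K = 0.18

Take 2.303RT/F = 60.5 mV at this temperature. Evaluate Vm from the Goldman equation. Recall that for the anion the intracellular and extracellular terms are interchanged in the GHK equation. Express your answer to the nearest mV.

-52 mV

Vm = 60.5 · log₁₀[(Σ P·[cation]ₒ + Σ P·[anion]ᵢ) / (Σ P·[cation]ᵢ + Σ P·[anion]ₒ)]
Numerator = 1×5.96 + 0.043×124 + 0.18×38.5 = 18.22
Denominator = 1×111 + 0.043×11.3 + 0.18×121 = 133.3
Vm = 60.5 · log₁₀(0.13673) = 60.5 × (-0.8641) = -52.28 mV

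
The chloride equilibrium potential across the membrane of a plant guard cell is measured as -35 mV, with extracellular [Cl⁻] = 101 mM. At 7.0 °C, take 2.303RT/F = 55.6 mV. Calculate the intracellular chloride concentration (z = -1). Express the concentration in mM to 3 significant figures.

23.7 mM

Nernst: E = (55.6/-1) · log₁₀([out]/[in]), so log₁₀([out]/[in]) = -35.0 × -1 / 55.6 = 0.6295.
[out]/[in] = 10^(0.6295) = 4.261.
[in] = 101 / 4.261 = 23.7 mM.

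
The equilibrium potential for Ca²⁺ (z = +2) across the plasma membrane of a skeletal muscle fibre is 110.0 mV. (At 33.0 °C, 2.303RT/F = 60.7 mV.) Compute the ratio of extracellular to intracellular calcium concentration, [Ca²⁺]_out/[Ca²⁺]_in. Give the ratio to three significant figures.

log₁₀([out]/[in]) = E·z/(60.7) = 110.0 × 2 / 60.7 = 3.6244
[out]/[in] = 10^(3.6244) = 4211

4210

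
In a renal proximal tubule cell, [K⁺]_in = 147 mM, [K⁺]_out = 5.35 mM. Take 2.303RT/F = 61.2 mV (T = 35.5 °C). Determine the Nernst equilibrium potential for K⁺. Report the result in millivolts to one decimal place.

E = (61.2/z) · log₁₀([K⁺]_out/[K⁺]_in) with z = +1.
= (61.2/1) · log₁₀(5.35/147) = 61.20 · log₁₀(0.03639)
= 61.20 · (-1.4390) = -88.06 mV

-88.1 mV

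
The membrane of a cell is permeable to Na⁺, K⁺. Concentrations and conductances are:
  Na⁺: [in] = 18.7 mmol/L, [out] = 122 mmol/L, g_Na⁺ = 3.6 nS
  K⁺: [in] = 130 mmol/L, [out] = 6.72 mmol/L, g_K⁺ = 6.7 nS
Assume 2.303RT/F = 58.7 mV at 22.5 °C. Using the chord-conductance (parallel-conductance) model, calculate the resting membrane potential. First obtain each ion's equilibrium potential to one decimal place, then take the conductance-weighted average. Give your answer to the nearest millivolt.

-32 mV

E_Na⁺ = (58.7/1)·log₁₀(122/18.7) = 47.8 mV
E_K⁺ = (58.7/1)·log₁₀(6.72/130) = -75.5 mV
Vm = (Σ gᵢEᵢ)/(Σ gᵢ) = (3.6·47.8 + 6.7·-75.5) / (3.6 + 6.7)
= -333.77 / 10.3 = -32.40 mV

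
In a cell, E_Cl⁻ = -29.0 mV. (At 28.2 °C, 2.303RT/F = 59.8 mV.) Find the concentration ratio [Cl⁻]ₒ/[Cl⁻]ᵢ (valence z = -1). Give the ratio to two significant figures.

log₁₀([out]/[in]) = E·z/(59.8) = -29.0 × -1 / 59.8 = 0.4849
[out]/[in] = 10^(0.4849) = 3.055

3.1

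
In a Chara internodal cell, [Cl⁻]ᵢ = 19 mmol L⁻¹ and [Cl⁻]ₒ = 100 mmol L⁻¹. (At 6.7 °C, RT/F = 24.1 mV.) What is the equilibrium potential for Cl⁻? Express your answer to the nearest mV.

-40 mV

E = (24.1/z) · ln([Cl⁻]_out/[Cl⁻]_in) with z = -1.
For an anion, dividing by z = -1 reverses the sign.
= (24.1/-1) · ln(100/19) = -24.10 · ln(5.263)
= -24.10 · (1.6607) = -40.02 mV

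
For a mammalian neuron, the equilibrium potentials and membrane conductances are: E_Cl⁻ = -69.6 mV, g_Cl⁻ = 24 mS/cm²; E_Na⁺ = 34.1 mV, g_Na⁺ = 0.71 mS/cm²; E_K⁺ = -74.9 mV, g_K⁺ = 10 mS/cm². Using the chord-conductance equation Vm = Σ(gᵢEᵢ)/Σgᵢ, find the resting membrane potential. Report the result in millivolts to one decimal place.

Σ gᵢEᵢ = 24·(-69.6) + 0.71·(34.1) + 10·(-74.9) = -2395.19
Σ gᵢ = 24 + 0.71 + 10 = 34.71
Vm = -2395.19 / 34.71 = -69.01 mV

-69.0 mV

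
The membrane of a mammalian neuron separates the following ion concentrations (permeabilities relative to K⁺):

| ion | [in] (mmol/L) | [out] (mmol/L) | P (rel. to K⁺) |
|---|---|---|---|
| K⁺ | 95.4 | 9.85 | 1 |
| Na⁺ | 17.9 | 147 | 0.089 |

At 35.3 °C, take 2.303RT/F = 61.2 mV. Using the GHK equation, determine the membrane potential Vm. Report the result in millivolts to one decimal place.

Vm = 61.2 · log₁₀[(Σ P·[cation]ₒ + Σ P·[anion]ᵢ) / (Σ P·[cation]ᵢ + Σ P·[anion]ₒ)]
Numerator = 1×9.85 + 0.089×147 = 22.93
Denominator = 1×95.4 + 0.089×17.9 = 96.99
Vm = 61.2 · log₁₀(0.23644) = 61.2 × (-0.6263) = -38.33 mV

-38.3 mV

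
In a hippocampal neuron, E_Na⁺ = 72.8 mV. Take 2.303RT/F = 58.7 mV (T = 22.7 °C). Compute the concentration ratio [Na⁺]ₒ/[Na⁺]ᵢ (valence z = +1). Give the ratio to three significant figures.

17.4

log₁₀([out]/[in]) = E·z/(58.7) = 72.8 × 1 / 58.7 = 1.2402
[out]/[in] = 10^(1.2402) = 17.39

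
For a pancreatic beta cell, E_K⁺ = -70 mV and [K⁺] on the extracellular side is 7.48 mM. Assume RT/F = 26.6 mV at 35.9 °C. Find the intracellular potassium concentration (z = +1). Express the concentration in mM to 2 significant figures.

100 mM

Nernst: E = (26.6/1) · ln([out]/[in]), so ln([out]/[in]) = -70.0 × 1 / 26.6 = -2.6316.
[out]/[in] = e^(-2.6316) = 0.07196.
[in] = 7.48 / 0.07196 = 103.9 mM.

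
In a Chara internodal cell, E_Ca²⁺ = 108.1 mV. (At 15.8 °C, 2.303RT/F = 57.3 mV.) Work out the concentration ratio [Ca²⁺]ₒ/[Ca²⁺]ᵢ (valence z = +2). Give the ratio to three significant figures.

5930

log₁₀([out]/[in]) = E·z/(57.3) = 108.1 × 2 / 57.3 = 3.7731
[out]/[in] = 10^(3.7731) = 5931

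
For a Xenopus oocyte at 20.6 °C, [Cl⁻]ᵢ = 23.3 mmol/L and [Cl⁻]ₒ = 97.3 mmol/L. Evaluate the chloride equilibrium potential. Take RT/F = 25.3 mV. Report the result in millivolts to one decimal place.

-36.2 mV

E = (25.3/z) · ln([Cl⁻]_out/[Cl⁻]_in) with z = -1.
For an anion, dividing by z = -1 reverses the sign.
= (25.3/-1) · ln(97.3/23.3) = -25.30 · ln(4.176)
= -25.30 · (1.4293) = -36.16 mV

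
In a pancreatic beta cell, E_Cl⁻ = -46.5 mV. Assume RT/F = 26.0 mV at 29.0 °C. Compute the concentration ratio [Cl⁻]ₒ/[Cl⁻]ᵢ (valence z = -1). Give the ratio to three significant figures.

ln([out]/[in]) = E·z/(26.0) = -46.5 × -1 / 26.0 = 1.7885
[out]/[in] = e^(1.7885) = 5.98

5.98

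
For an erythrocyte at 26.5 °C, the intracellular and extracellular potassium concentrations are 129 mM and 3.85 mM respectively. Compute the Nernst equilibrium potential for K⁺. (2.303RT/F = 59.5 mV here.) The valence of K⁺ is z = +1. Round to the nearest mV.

E = (59.5/z) · log₁₀([K⁺]_out/[K⁺]_in) with z = +1.
= (59.5/1) · log₁₀(3.85/129) = 59.50 · log₁₀(0.02984)
= 59.50 · (-1.5251) = -90.75 mV

-91 mV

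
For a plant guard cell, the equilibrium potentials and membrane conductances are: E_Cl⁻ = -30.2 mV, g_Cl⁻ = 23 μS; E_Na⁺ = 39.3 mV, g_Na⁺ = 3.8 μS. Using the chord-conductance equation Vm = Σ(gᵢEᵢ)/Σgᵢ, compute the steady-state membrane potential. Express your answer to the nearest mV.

Σ gᵢEᵢ = 23·(-30.2) + 3.8·(39.3) = -545.26
Σ gᵢ = 23 + 3.8 = 26.8
Vm = -545.26 / 26.8 = -20.35 mV

-20 mV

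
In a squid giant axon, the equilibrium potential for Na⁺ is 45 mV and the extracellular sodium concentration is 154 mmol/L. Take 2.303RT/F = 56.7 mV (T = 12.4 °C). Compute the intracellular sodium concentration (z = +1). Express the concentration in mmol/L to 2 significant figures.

25 mmol/L

Nernst: E = (56.7/1) · log₁₀([out]/[in]), so log₁₀([out]/[in]) = 45.0 × 1 / 56.7 = 0.7937.
[out]/[in] = 10^(0.7937) = 6.218.
[in] = 154 / 6.218 = 24.77 mmol/L.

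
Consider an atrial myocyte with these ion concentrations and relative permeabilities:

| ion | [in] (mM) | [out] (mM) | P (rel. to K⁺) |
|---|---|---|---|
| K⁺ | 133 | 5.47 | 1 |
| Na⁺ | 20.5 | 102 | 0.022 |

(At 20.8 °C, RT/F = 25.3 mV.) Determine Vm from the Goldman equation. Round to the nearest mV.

Vm = 25.3 · ln[(Σ P·[cation]ₒ + Σ P·[anion]ᵢ) / (Σ P·[cation]ᵢ + Σ P·[anion]ₒ)]
Numerator = 1×5.47 + 0.022×102 = 7.714
Denominator = 1×133 + 0.022×20.5 = 133.5
Vm = 25.3 · ln(0.057804) = 25.3 × (-2.8507) = -72.12 mV

-72 mV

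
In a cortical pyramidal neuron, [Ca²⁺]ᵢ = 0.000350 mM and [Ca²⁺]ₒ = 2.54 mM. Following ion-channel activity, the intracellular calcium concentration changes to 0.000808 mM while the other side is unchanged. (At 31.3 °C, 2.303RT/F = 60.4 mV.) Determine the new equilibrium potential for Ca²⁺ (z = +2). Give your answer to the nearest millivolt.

After the shift: [Ca²⁺]_out = 2.54, [Ca²⁺]_in = 0.000808 mM.
E_new = (60.4/2)·log₁₀(2.54/0.000808) = 30.20 · (3.4974) = 105.62 mV

106 mV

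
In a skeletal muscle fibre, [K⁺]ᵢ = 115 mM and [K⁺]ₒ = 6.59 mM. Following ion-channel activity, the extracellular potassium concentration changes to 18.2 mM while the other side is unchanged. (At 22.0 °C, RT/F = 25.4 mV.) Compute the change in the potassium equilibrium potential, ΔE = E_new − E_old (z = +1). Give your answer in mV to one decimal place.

E_old = (25.4/1)·ln(6.59/115) = -72.63 mV
E_new = (25.4/1)·ln(18.2/115) = -46.83 mV
ΔE = -46.83 − (-72.63) = 25.80 mV

25.8 mV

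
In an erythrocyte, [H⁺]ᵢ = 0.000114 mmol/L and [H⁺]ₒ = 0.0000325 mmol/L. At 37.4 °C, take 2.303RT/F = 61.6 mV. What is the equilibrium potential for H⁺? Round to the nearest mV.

E = (61.6/z) · log₁₀([H⁺]_out/[H⁺]_in) with z = +1.
= (61.6/1) · log₁₀(0.0000325/0.000114) = 61.60 · log₁₀(0.2851)
= 61.60 · (-0.5450) = -33.57 mV

-34 mV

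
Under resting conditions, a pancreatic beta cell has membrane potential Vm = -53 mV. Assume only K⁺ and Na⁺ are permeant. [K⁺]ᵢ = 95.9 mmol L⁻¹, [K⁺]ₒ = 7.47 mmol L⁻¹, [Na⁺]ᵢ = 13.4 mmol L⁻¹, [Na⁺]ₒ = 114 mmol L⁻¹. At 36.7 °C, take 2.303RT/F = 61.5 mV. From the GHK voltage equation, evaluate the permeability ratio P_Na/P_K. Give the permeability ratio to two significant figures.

Let α = P_Na/P_K. GHK: Vm = 61.5·log₁₀[(Kₒ + α·Naₒ)/(Kᵢ + α·Naᵢ)].
10^(Vm/61.5) = 10^(-53.0/61.5) = 0.13747
So 0.13747·(Kᵢ + α·Naᵢ) = Kₒ + α·Naₒ → α = (0.13747·95.9 − 7.47) / (114.0 − 0.13747·13.4)
α = (13.18 − 7.47) / (114.0 − 1.842) = 5.713/112.2 = 0.05094

0.051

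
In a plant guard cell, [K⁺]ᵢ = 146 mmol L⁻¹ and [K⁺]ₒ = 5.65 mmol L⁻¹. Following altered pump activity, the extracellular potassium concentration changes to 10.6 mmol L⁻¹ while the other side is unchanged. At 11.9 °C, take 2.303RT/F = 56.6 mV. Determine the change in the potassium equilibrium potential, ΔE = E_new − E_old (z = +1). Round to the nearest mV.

E_old = (56.6/1)·log₁₀(5.65/146) = -79.94 mV
E_new = (56.6/1)·log₁₀(10.6/146) = -64.47 mV
ΔE = -64.47 − (-79.94) = 15.47 mV

15 mV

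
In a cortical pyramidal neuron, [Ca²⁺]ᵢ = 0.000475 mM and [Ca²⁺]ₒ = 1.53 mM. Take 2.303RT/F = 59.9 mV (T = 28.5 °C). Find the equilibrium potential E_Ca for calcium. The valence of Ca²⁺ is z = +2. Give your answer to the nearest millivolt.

105 mV

E = (59.9/z) · log₁₀([Ca²⁺]_out/[Ca²⁺]_in) with z = +2.
= (59.9/2) · log₁₀(1.53/0.000475) = 29.95 · log₁₀(3221)
= 29.95 · (3.5080) = 105.06 mV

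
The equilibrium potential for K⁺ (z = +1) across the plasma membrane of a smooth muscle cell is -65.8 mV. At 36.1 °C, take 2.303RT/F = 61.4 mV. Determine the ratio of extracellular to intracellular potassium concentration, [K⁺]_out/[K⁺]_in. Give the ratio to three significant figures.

0.0848

log₁₀([out]/[in]) = E·z/(61.4) = -65.8 × 1 / 61.4 = -1.0717
[out]/[in] = 10^(-1.0717) = 0.08479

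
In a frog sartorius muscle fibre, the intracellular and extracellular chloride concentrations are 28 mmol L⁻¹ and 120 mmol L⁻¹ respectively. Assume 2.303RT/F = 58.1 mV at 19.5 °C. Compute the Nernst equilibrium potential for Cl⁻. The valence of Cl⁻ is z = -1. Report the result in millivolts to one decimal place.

E = (58.1/z) · log₁₀([Cl⁻]_out/[Cl⁻]_in) with z = -1.
For an anion, dividing by z = -1 reverses the sign.
= (58.1/-1) · log₁₀(120/28) = -58.10 · log₁₀(4.286)
= -58.10 · (0.6320) = -36.72 mV

-36.7 mV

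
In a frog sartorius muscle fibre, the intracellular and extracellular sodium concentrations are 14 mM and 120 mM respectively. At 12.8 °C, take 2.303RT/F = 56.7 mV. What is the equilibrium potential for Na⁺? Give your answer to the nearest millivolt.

E = (56.7/z) · log₁₀([Na⁺]_out/[Na⁺]_in) with z = +1.
= (56.7/1) · log₁₀(120/14) = 56.70 · log₁₀(8.571)
= 56.70 · (0.9331) = 52.90 mV

53 mV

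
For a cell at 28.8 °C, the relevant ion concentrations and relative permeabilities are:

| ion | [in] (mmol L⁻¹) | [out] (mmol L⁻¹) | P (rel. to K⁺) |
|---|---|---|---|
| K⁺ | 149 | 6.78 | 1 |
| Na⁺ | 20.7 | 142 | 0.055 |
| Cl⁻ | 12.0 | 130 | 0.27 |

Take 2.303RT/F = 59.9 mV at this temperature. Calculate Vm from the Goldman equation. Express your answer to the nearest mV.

Vm = 59.9 · log₁₀[(Σ P·[cation]ₒ + Σ P·[anion]ᵢ) / (Σ P·[cation]ᵢ + Σ P·[anion]ₒ)]
Numerator = 1×6.78 + 0.055×142 + 0.27×12.0 = 17.83
Denominator = 1×149 + 0.055×20.7 + 0.27×130 = 185.2
Vm = 59.9 · log₁₀(0.096254) = 59.9 × (-1.0166) = -60.89 mV

-61 mV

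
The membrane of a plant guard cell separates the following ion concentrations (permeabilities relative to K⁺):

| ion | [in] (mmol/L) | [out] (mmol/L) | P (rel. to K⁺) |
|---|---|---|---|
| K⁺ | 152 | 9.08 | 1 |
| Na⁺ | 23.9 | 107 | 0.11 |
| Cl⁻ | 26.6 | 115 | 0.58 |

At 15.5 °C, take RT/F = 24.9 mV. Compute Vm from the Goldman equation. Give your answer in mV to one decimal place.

Vm = 24.9 · ln[(Σ P·[cation]ₒ + Σ P·[anion]ᵢ) / (Σ P·[cation]ᵢ + Σ P·[anion]ₒ)]
Numerator = 1×9.08 + 0.11×107 + 0.58×26.6 = 36.28
Denominator = 1×152 + 0.11×23.9 + 0.58×115 = 221.3
Vm = 24.9 · ln(0.16391) = 24.9 × (-1.8084) = -45.03 mV

-45.0 mV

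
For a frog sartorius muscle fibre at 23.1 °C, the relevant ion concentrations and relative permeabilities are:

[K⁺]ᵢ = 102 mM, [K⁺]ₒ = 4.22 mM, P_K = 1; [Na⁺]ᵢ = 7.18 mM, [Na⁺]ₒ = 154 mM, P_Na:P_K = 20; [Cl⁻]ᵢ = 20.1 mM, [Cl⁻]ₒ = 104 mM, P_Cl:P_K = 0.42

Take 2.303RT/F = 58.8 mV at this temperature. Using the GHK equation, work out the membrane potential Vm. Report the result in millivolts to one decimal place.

60.5 mV

Vm = 58.8 · log₁₀[(Σ P·[cation]ₒ + Σ P·[anion]ᵢ) / (Σ P·[cation]ᵢ + Σ P·[anion]ₒ)]
Numerator = 1×4.22 + 20×154 + 0.42×20.1 = 3093
Denominator = 1×102 + 20×7.18 + 0.42×104 = 289.3
Vm = 58.8 · log₁₀(10.691) = 58.8 × (1.0290) = 60.51 mV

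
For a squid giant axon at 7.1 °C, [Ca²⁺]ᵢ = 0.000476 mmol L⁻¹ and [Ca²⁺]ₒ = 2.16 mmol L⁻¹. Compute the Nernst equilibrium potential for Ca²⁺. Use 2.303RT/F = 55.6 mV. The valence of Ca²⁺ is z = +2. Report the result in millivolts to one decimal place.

101.7 mV

E = (55.6/z) · log₁₀([Ca²⁺]_out/[Ca²⁺]_in) with z = +2.
= (55.6/2) · log₁₀(2.16/0.000476) = 27.80 · log₁₀(4538)
= 27.80 · (3.6568) = 101.66 mV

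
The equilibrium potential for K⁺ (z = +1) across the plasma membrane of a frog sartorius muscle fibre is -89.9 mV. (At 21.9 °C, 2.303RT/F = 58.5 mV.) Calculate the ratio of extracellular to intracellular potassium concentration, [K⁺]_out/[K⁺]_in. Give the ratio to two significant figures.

0.029

log₁₀([out]/[in]) = E·z/(58.5) = -89.9 × 1 / 58.5 = -1.5368
[out]/[in] = 10^(-1.5368) = 0.02906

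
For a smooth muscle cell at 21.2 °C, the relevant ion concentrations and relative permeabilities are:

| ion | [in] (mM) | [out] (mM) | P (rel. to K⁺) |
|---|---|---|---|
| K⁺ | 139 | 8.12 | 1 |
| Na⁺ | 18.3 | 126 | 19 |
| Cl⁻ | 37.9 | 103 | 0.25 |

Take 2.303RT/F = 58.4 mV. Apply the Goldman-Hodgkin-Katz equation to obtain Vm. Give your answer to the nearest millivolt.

Vm = 58.4 · log₁₀[(Σ P·[cation]ₒ + Σ P·[anion]ᵢ) / (Σ P·[cation]ᵢ + Σ P·[anion]ₒ)]
Numerator = 1×8.12 + 19×126 + 0.25×37.9 = 2412
Denominator = 1×139 + 19×18.3 + 0.25×103 = 512.5
Vm = 58.4 · log₁₀(4.706) = 58.4 × (0.6727) = 39.28 mV

39 mV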